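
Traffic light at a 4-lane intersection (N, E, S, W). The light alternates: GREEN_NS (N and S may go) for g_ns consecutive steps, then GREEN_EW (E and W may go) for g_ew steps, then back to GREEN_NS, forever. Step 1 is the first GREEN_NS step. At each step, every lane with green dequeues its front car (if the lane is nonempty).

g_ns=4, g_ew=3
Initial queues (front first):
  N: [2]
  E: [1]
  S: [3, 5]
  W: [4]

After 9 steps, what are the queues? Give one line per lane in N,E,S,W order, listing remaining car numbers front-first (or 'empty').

Step 1 [NS]: N:car2-GO,E:wait,S:car3-GO,W:wait | queues: N=0 E=1 S=1 W=1
Step 2 [NS]: N:empty,E:wait,S:car5-GO,W:wait | queues: N=0 E=1 S=0 W=1
Step 3 [NS]: N:empty,E:wait,S:empty,W:wait | queues: N=0 E=1 S=0 W=1
Step 4 [NS]: N:empty,E:wait,S:empty,W:wait | queues: N=0 E=1 S=0 W=1
Step 5 [EW]: N:wait,E:car1-GO,S:wait,W:car4-GO | queues: N=0 E=0 S=0 W=0

N: empty
E: empty
S: empty
W: empty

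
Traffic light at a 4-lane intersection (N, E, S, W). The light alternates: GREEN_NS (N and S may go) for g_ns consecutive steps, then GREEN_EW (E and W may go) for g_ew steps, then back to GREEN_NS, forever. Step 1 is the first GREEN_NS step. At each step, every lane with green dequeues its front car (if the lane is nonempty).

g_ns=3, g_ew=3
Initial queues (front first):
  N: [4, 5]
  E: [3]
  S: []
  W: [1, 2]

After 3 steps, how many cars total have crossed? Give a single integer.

Answer: 2

Derivation:
Step 1 [NS]: N:car4-GO,E:wait,S:empty,W:wait | queues: N=1 E=1 S=0 W=2
Step 2 [NS]: N:car5-GO,E:wait,S:empty,W:wait | queues: N=0 E=1 S=0 W=2
Step 3 [NS]: N:empty,E:wait,S:empty,W:wait | queues: N=0 E=1 S=0 W=2
Cars crossed by step 3: 2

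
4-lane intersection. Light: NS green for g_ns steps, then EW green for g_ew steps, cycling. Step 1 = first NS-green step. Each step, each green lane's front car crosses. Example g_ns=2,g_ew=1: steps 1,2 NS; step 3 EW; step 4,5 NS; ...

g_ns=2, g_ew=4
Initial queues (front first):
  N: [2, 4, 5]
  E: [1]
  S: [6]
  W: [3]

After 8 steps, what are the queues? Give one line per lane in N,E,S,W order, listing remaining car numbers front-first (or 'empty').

Step 1 [NS]: N:car2-GO,E:wait,S:car6-GO,W:wait | queues: N=2 E=1 S=0 W=1
Step 2 [NS]: N:car4-GO,E:wait,S:empty,W:wait | queues: N=1 E=1 S=0 W=1
Step 3 [EW]: N:wait,E:car1-GO,S:wait,W:car3-GO | queues: N=1 E=0 S=0 W=0
Step 4 [EW]: N:wait,E:empty,S:wait,W:empty | queues: N=1 E=0 S=0 W=0
Step 5 [EW]: N:wait,E:empty,S:wait,W:empty | queues: N=1 E=0 S=0 W=0
Step 6 [EW]: N:wait,E:empty,S:wait,W:empty | queues: N=1 E=0 S=0 W=0
Step 7 [NS]: N:car5-GO,E:wait,S:empty,W:wait | queues: N=0 E=0 S=0 W=0

N: empty
E: empty
S: empty
W: empty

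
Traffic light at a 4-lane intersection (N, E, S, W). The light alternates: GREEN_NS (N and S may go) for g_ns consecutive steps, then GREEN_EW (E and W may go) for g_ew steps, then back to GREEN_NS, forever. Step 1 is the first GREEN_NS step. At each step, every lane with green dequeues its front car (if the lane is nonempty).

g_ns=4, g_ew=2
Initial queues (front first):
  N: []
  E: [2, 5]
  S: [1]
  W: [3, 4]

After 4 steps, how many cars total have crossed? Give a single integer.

Step 1 [NS]: N:empty,E:wait,S:car1-GO,W:wait | queues: N=0 E=2 S=0 W=2
Step 2 [NS]: N:empty,E:wait,S:empty,W:wait | queues: N=0 E=2 S=0 W=2
Step 3 [NS]: N:empty,E:wait,S:empty,W:wait | queues: N=0 E=2 S=0 W=2
Step 4 [NS]: N:empty,E:wait,S:empty,W:wait | queues: N=0 E=2 S=0 W=2
Cars crossed by step 4: 1

Answer: 1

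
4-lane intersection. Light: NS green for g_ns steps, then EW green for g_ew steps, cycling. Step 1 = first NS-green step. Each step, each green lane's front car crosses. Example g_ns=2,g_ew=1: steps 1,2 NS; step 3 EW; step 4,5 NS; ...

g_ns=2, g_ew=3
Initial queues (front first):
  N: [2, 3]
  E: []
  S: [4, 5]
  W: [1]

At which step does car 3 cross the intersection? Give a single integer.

Step 1 [NS]: N:car2-GO,E:wait,S:car4-GO,W:wait | queues: N=1 E=0 S=1 W=1
Step 2 [NS]: N:car3-GO,E:wait,S:car5-GO,W:wait | queues: N=0 E=0 S=0 W=1
Step 3 [EW]: N:wait,E:empty,S:wait,W:car1-GO | queues: N=0 E=0 S=0 W=0
Car 3 crosses at step 2

2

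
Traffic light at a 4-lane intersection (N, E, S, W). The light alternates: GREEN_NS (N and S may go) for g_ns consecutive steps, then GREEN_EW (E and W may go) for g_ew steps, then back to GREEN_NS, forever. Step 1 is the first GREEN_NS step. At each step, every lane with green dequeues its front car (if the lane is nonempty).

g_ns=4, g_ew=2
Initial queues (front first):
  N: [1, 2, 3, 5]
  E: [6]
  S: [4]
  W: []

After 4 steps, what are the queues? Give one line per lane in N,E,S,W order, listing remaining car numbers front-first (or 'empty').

Step 1 [NS]: N:car1-GO,E:wait,S:car4-GO,W:wait | queues: N=3 E=1 S=0 W=0
Step 2 [NS]: N:car2-GO,E:wait,S:empty,W:wait | queues: N=2 E=1 S=0 W=0
Step 3 [NS]: N:car3-GO,E:wait,S:empty,W:wait | queues: N=1 E=1 S=0 W=0
Step 4 [NS]: N:car5-GO,E:wait,S:empty,W:wait | queues: N=0 E=1 S=0 W=0

N: empty
E: 6
S: empty
W: empty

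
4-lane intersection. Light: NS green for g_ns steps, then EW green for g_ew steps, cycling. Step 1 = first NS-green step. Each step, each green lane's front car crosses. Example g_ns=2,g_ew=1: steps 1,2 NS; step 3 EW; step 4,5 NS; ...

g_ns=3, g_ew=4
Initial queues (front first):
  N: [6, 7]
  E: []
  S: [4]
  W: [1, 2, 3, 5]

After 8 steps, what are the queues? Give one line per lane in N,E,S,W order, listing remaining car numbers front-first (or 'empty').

Step 1 [NS]: N:car6-GO,E:wait,S:car4-GO,W:wait | queues: N=1 E=0 S=0 W=4
Step 2 [NS]: N:car7-GO,E:wait,S:empty,W:wait | queues: N=0 E=0 S=0 W=4
Step 3 [NS]: N:empty,E:wait,S:empty,W:wait | queues: N=0 E=0 S=0 W=4
Step 4 [EW]: N:wait,E:empty,S:wait,W:car1-GO | queues: N=0 E=0 S=0 W=3
Step 5 [EW]: N:wait,E:empty,S:wait,W:car2-GO | queues: N=0 E=0 S=0 W=2
Step 6 [EW]: N:wait,E:empty,S:wait,W:car3-GO | queues: N=0 E=0 S=0 W=1
Step 7 [EW]: N:wait,E:empty,S:wait,W:car5-GO | queues: N=0 E=0 S=0 W=0

N: empty
E: empty
S: empty
W: empty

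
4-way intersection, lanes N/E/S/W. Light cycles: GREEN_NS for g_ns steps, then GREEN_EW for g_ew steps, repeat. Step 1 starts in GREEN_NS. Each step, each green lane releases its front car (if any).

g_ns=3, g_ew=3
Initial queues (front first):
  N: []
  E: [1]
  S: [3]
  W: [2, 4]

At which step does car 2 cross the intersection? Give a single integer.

Step 1 [NS]: N:empty,E:wait,S:car3-GO,W:wait | queues: N=0 E=1 S=0 W=2
Step 2 [NS]: N:empty,E:wait,S:empty,W:wait | queues: N=0 E=1 S=0 W=2
Step 3 [NS]: N:empty,E:wait,S:empty,W:wait | queues: N=0 E=1 S=0 W=2
Step 4 [EW]: N:wait,E:car1-GO,S:wait,W:car2-GO | queues: N=0 E=0 S=0 W=1
Step 5 [EW]: N:wait,E:empty,S:wait,W:car4-GO | queues: N=0 E=0 S=0 W=0
Car 2 crosses at step 4

4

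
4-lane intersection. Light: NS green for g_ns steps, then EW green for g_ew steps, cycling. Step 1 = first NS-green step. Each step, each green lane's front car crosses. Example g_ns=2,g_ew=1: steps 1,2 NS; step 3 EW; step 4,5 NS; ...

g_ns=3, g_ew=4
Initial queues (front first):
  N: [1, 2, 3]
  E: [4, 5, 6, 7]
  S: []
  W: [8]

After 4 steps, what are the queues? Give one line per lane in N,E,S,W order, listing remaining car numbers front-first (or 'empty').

Step 1 [NS]: N:car1-GO,E:wait,S:empty,W:wait | queues: N=2 E=4 S=0 W=1
Step 2 [NS]: N:car2-GO,E:wait,S:empty,W:wait | queues: N=1 E=4 S=0 W=1
Step 3 [NS]: N:car3-GO,E:wait,S:empty,W:wait | queues: N=0 E=4 S=0 W=1
Step 4 [EW]: N:wait,E:car4-GO,S:wait,W:car8-GO | queues: N=0 E=3 S=0 W=0

N: empty
E: 5 6 7
S: empty
W: empty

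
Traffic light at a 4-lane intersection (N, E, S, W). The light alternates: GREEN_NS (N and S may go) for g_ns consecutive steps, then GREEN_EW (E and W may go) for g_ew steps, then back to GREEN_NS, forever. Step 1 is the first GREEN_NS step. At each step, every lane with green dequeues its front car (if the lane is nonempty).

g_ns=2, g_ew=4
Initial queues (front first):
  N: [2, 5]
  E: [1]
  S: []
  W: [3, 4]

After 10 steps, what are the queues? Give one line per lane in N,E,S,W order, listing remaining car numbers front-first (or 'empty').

Step 1 [NS]: N:car2-GO,E:wait,S:empty,W:wait | queues: N=1 E=1 S=0 W=2
Step 2 [NS]: N:car5-GO,E:wait,S:empty,W:wait | queues: N=0 E=1 S=0 W=2
Step 3 [EW]: N:wait,E:car1-GO,S:wait,W:car3-GO | queues: N=0 E=0 S=0 W=1
Step 4 [EW]: N:wait,E:empty,S:wait,W:car4-GO | queues: N=0 E=0 S=0 W=0

N: empty
E: empty
S: empty
W: empty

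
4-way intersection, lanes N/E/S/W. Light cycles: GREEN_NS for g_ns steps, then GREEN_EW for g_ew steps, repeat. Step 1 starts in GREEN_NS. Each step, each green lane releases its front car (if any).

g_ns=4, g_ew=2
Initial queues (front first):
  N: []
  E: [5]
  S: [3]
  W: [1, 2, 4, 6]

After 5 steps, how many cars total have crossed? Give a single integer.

Answer: 3

Derivation:
Step 1 [NS]: N:empty,E:wait,S:car3-GO,W:wait | queues: N=0 E=1 S=0 W=4
Step 2 [NS]: N:empty,E:wait,S:empty,W:wait | queues: N=0 E=1 S=0 W=4
Step 3 [NS]: N:empty,E:wait,S:empty,W:wait | queues: N=0 E=1 S=0 W=4
Step 4 [NS]: N:empty,E:wait,S:empty,W:wait | queues: N=0 E=1 S=0 W=4
Step 5 [EW]: N:wait,E:car5-GO,S:wait,W:car1-GO | queues: N=0 E=0 S=0 W=3
Cars crossed by step 5: 3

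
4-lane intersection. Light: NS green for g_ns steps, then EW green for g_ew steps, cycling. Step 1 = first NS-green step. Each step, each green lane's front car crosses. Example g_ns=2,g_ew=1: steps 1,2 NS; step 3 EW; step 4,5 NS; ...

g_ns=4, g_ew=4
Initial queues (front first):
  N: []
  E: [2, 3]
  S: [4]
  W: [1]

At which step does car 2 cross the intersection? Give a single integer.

Step 1 [NS]: N:empty,E:wait,S:car4-GO,W:wait | queues: N=0 E=2 S=0 W=1
Step 2 [NS]: N:empty,E:wait,S:empty,W:wait | queues: N=0 E=2 S=0 W=1
Step 3 [NS]: N:empty,E:wait,S:empty,W:wait | queues: N=0 E=2 S=0 W=1
Step 4 [NS]: N:empty,E:wait,S:empty,W:wait | queues: N=0 E=2 S=0 W=1
Step 5 [EW]: N:wait,E:car2-GO,S:wait,W:car1-GO | queues: N=0 E=1 S=0 W=0
Step 6 [EW]: N:wait,E:car3-GO,S:wait,W:empty | queues: N=0 E=0 S=0 W=0
Car 2 crosses at step 5

5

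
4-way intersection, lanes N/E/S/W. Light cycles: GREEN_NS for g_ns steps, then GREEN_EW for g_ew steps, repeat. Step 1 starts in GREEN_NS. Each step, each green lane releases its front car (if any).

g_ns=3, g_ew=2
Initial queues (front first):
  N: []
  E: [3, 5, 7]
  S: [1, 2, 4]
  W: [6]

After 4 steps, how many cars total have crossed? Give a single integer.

Answer: 5

Derivation:
Step 1 [NS]: N:empty,E:wait,S:car1-GO,W:wait | queues: N=0 E=3 S=2 W=1
Step 2 [NS]: N:empty,E:wait,S:car2-GO,W:wait | queues: N=0 E=3 S=1 W=1
Step 3 [NS]: N:empty,E:wait,S:car4-GO,W:wait | queues: N=0 E=3 S=0 W=1
Step 4 [EW]: N:wait,E:car3-GO,S:wait,W:car6-GO | queues: N=0 E=2 S=0 W=0
Cars crossed by step 4: 5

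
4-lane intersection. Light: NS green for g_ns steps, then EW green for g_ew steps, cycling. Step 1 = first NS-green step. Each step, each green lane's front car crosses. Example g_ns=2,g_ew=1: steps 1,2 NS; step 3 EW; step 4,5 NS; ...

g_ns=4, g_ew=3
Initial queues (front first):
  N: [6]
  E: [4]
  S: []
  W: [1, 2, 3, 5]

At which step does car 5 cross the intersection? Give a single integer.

Step 1 [NS]: N:car6-GO,E:wait,S:empty,W:wait | queues: N=0 E=1 S=0 W=4
Step 2 [NS]: N:empty,E:wait,S:empty,W:wait | queues: N=0 E=1 S=0 W=4
Step 3 [NS]: N:empty,E:wait,S:empty,W:wait | queues: N=0 E=1 S=0 W=4
Step 4 [NS]: N:empty,E:wait,S:empty,W:wait | queues: N=0 E=1 S=0 W=4
Step 5 [EW]: N:wait,E:car4-GO,S:wait,W:car1-GO | queues: N=0 E=0 S=0 W=3
Step 6 [EW]: N:wait,E:empty,S:wait,W:car2-GO | queues: N=0 E=0 S=0 W=2
Step 7 [EW]: N:wait,E:empty,S:wait,W:car3-GO | queues: N=0 E=0 S=0 W=1
Step 8 [NS]: N:empty,E:wait,S:empty,W:wait | queues: N=0 E=0 S=0 W=1
Step 9 [NS]: N:empty,E:wait,S:empty,W:wait | queues: N=0 E=0 S=0 W=1
Step 10 [NS]: N:empty,E:wait,S:empty,W:wait | queues: N=0 E=0 S=0 W=1
Step 11 [NS]: N:empty,E:wait,S:empty,W:wait | queues: N=0 E=0 S=0 W=1
Step 12 [EW]: N:wait,E:empty,S:wait,W:car5-GO | queues: N=0 E=0 S=0 W=0
Car 5 crosses at step 12

12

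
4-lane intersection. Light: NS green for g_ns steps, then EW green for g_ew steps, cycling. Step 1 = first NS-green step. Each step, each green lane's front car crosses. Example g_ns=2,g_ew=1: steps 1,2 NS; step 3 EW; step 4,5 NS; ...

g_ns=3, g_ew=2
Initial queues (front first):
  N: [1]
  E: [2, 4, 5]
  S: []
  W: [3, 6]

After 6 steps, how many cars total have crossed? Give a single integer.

Step 1 [NS]: N:car1-GO,E:wait,S:empty,W:wait | queues: N=0 E=3 S=0 W=2
Step 2 [NS]: N:empty,E:wait,S:empty,W:wait | queues: N=0 E=3 S=0 W=2
Step 3 [NS]: N:empty,E:wait,S:empty,W:wait | queues: N=0 E=3 S=0 W=2
Step 4 [EW]: N:wait,E:car2-GO,S:wait,W:car3-GO | queues: N=0 E=2 S=0 W=1
Step 5 [EW]: N:wait,E:car4-GO,S:wait,W:car6-GO | queues: N=0 E=1 S=0 W=0
Step 6 [NS]: N:empty,E:wait,S:empty,W:wait | queues: N=0 E=1 S=0 W=0
Cars crossed by step 6: 5

Answer: 5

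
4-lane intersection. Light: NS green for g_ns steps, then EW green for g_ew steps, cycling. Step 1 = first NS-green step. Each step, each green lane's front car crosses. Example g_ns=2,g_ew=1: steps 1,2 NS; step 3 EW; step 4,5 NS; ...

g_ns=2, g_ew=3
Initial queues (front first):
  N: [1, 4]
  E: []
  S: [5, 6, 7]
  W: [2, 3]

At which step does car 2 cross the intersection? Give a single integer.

Step 1 [NS]: N:car1-GO,E:wait,S:car5-GO,W:wait | queues: N=1 E=0 S=2 W=2
Step 2 [NS]: N:car4-GO,E:wait,S:car6-GO,W:wait | queues: N=0 E=0 S=1 W=2
Step 3 [EW]: N:wait,E:empty,S:wait,W:car2-GO | queues: N=0 E=0 S=1 W=1
Step 4 [EW]: N:wait,E:empty,S:wait,W:car3-GO | queues: N=0 E=0 S=1 W=0
Step 5 [EW]: N:wait,E:empty,S:wait,W:empty | queues: N=0 E=0 S=1 W=0
Step 6 [NS]: N:empty,E:wait,S:car7-GO,W:wait | queues: N=0 E=0 S=0 W=0
Car 2 crosses at step 3

3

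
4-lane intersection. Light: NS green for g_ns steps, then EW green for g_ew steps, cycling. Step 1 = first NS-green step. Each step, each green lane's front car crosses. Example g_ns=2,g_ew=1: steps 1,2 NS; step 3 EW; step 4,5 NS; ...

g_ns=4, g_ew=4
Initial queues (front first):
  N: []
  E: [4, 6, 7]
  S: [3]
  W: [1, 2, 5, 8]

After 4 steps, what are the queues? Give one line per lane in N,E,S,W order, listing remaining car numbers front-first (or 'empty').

Step 1 [NS]: N:empty,E:wait,S:car3-GO,W:wait | queues: N=0 E=3 S=0 W=4
Step 2 [NS]: N:empty,E:wait,S:empty,W:wait | queues: N=0 E=3 S=0 W=4
Step 3 [NS]: N:empty,E:wait,S:empty,W:wait | queues: N=0 E=3 S=0 W=4
Step 4 [NS]: N:empty,E:wait,S:empty,W:wait | queues: N=0 E=3 S=0 W=4

N: empty
E: 4 6 7
S: empty
W: 1 2 5 8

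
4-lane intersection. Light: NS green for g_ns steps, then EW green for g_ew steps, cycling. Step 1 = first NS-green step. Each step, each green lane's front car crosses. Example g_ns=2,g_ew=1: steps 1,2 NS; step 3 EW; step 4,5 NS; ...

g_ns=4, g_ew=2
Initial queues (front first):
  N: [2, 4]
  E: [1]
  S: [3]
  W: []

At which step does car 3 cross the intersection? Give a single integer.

Step 1 [NS]: N:car2-GO,E:wait,S:car3-GO,W:wait | queues: N=1 E=1 S=0 W=0
Step 2 [NS]: N:car4-GO,E:wait,S:empty,W:wait | queues: N=0 E=1 S=0 W=0
Step 3 [NS]: N:empty,E:wait,S:empty,W:wait | queues: N=0 E=1 S=0 W=0
Step 4 [NS]: N:empty,E:wait,S:empty,W:wait | queues: N=0 E=1 S=0 W=0
Step 5 [EW]: N:wait,E:car1-GO,S:wait,W:empty | queues: N=0 E=0 S=0 W=0
Car 3 crosses at step 1

1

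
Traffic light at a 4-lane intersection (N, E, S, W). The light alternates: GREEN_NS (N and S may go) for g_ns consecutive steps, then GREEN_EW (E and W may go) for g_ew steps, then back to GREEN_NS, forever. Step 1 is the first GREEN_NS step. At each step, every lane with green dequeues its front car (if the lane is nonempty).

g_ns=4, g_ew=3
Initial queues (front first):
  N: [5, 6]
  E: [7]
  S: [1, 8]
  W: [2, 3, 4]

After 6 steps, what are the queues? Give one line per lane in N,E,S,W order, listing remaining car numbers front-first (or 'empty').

Step 1 [NS]: N:car5-GO,E:wait,S:car1-GO,W:wait | queues: N=1 E=1 S=1 W=3
Step 2 [NS]: N:car6-GO,E:wait,S:car8-GO,W:wait | queues: N=0 E=1 S=0 W=3
Step 3 [NS]: N:empty,E:wait,S:empty,W:wait | queues: N=0 E=1 S=0 W=3
Step 4 [NS]: N:empty,E:wait,S:empty,W:wait | queues: N=0 E=1 S=0 W=3
Step 5 [EW]: N:wait,E:car7-GO,S:wait,W:car2-GO | queues: N=0 E=0 S=0 W=2
Step 6 [EW]: N:wait,E:empty,S:wait,W:car3-GO | queues: N=0 E=0 S=0 W=1

N: empty
E: empty
S: empty
W: 4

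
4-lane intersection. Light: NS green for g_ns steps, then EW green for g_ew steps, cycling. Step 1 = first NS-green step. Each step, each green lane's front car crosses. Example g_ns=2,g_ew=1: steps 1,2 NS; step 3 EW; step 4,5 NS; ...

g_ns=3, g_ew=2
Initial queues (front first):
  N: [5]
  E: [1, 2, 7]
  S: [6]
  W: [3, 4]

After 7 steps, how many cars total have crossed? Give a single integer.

Step 1 [NS]: N:car5-GO,E:wait,S:car6-GO,W:wait | queues: N=0 E=3 S=0 W=2
Step 2 [NS]: N:empty,E:wait,S:empty,W:wait | queues: N=0 E=3 S=0 W=2
Step 3 [NS]: N:empty,E:wait,S:empty,W:wait | queues: N=0 E=3 S=0 W=2
Step 4 [EW]: N:wait,E:car1-GO,S:wait,W:car3-GO | queues: N=0 E=2 S=0 W=1
Step 5 [EW]: N:wait,E:car2-GO,S:wait,W:car4-GO | queues: N=0 E=1 S=0 W=0
Step 6 [NS]: N:empty,E:wait,S:empty,W:wait | queues: N=0 E=1 S=0 W=0
Step 7 [NS]: N:empty,E:wait,S:empty,W:wait | queues: N=0 E=1 S=0 W=0
Cars crossed by step 7: 6

Answer: 6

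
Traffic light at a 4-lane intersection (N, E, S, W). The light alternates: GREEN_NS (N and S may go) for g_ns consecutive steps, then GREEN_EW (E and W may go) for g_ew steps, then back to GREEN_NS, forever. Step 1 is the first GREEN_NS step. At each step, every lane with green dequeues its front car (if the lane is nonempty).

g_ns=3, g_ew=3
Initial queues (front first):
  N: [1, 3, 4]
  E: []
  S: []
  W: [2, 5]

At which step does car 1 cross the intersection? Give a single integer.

Step 1 [NS]: N:car1-GO,E:wait,S:empty,W:wait | queues: N=2 E=0 S=0 W=2
Step 2 [NS]: N:car3-GO,E:wait,S:empty,W:wait | queues: N=1 E=0 S=0 W=2
Step 3 [NS]: N:car4-GO,E:wait,S:empty,W:wait | queues: N=0 E=0 S=0 W=2
Step 4 [EW]: N:wait,E:empty,S:wait,W:car2-GO | queues: N=0 E=0 S=0 W=1
Step 5 [EW]: N:wait,E:empty,S:wait,W:car5-GO | queues: N=0 E=0 S=0 W=0
Car 1 crosses at step 1

1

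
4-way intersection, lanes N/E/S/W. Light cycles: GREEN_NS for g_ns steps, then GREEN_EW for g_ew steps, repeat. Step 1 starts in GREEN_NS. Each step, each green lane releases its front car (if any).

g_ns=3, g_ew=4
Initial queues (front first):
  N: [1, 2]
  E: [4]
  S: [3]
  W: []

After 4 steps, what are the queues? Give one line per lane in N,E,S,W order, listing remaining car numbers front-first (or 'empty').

Step 1 [NS]: N:car1-GO,E:wait,S:car3-GO,W:wait | queues: N=1 E=1 S=0 W=0
Step 2 [NS]: N:car2-GO,E:wait,S:empty,W:wait | queues: N=0 E=1 S=0 W=0
Step 3 [NS]: N:empty,E:wait,S:empty,W:wait | queues: N=0 E=1 S=0 W=0
Step 4 [EW]: N:wait,E:car4-GO,S:wait,W:empty | queues: N=0 E=0 S=0 W=0

N: empty
E: empty
S: empty
W: empty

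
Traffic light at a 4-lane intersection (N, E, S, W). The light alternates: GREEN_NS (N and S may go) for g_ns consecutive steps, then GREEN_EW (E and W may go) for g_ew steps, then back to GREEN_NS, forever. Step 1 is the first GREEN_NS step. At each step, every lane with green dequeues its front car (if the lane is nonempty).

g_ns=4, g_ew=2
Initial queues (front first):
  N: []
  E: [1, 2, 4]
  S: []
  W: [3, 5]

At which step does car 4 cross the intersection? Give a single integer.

Step 1 [NS]: N:empty,E:wait,S:empty,W:wait | queues: N=0 E=3 S=0 W=2
Step 2 [NS]: N:empty,E:wait,S:empty,W:wait | queues: N=0 E=3 S=0 W=2
Step 3 [NS]: N:empty,E:wait,S:empty,W:wait | queues: N=0 E=3 S=0 W=2
Step 4 [NS]: N:empty,E:wait,S:empty,W:wait | queues: N=0 E=3 S=0 W=2
Step 5 [EW]: N:wait,E:car1-GO,S:wait,W:car3-GO | queues: N=0 E=2 S=0 W=1
Step 6 [EW]: N:wait,E:car2-GO,S:wait,W:car5-GO | queues: N=0 E=1 S=0 W=0
Step 7 [NS]: N:empty,E:wait,S:empty,W:wait | queues: N=0 E=1 S=0 W=0
Step 8 [NS]: N:empty,E:wait,S:empty,W:wait | queues: N=0 E=1 S=0 W=0
Step 9 [NS]: N:empty,E:wait,S:empty,W:wait | queues: N=0 E=1 S=0 W=0
Step 10 [NS]: N:empty,E:wait,S:empty,W:wait | queues: N=0 E=1 S=0 W=0
Step 11 [EW]: N:wait,E:car4-GO,S:wait,W:empty | queues: N=0 E=0 S=0 W=0
Car 4 crosses at step 11

11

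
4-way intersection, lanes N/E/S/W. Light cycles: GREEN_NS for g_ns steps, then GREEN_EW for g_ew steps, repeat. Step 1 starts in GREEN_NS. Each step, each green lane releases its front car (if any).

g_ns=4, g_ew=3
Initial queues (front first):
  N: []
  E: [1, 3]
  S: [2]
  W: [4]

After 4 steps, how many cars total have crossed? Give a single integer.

Step 1 [NS]: N:empty,E:wait,S:car2-GO,W:wait | queues: N=0 E=2 S=0 W=1
Step 2 [NS]: N:empty,E:wait,S:empty,W:wait | queues: N=0 E=2 S=0 W=1
Step 3 [NS]: N:empty,E:wait,S:empty,W:wait | queues: N=0 E=2 S=0 W=1
Step 4 [NS]: N:empty,E:wait,S:empty,W:wait | queues: N=0 E=2 S=0 W=1
Cars crossed by step 4: 1

Answer: 1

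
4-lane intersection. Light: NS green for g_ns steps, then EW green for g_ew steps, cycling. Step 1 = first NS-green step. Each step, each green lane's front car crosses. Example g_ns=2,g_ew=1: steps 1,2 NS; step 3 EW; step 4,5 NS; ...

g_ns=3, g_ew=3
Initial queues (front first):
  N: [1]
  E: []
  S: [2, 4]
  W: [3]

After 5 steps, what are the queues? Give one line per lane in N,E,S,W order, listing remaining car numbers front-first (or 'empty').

Step 1 [NS]: N:car1-GO,E:wait,S:car2-GO,W:wait | queues: N=0 E=0 S=1 W=1
Step 2 [NS]: N:empty,E:wait,S:car4-GO,W:wait | queues: N=0 E=0 S=0 W=1
Step 3 [NS]: N:empty,E:wait,S:empty,W:wait | queues: N=0 E=0 S=0 W=1
Step 4 [EW]: N:wait,E:empty,S:wait,W:car3-GO | queues: N=0 E=0 S=0 W=0

N: empty
E: empty
S: empty
W: empty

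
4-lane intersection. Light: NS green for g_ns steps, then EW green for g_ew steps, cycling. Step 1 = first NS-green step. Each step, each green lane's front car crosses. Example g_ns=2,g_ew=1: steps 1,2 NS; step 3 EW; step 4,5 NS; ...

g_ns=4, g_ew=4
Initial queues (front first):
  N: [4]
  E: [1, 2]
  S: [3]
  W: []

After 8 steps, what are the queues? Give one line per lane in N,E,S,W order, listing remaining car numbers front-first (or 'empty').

Step 1 [NS]: N:car4-GO,E:wait,S:car3-GO,W:wait | queues: N=0 E=2 S=0 W=0
Step 2 [NS]: N:empty,E:wait,S:empty,W:wait | queues: N=0 E=2 S=0 W=0
Step 3 [NS]: N:empty,E:wait,S:empty,W:wait | queues: N=0 E=2 S=0 W=0
Step 4 [NS]: N:empty,E:wait,S:empty,W:wait | queues: N=0 E=2 S=0 W=0
Step 5 [EW]: N:wait,E:car1-GO,S:wait,W:empty | queues: N=0 E=1 S=0 W=0
Step 6 [EW]: N:wait,E:car2-GO,S:wait,W:empty | queues: N=0 E=0 S=0 W=0

N: empty
E: empty
S: empty
W: empty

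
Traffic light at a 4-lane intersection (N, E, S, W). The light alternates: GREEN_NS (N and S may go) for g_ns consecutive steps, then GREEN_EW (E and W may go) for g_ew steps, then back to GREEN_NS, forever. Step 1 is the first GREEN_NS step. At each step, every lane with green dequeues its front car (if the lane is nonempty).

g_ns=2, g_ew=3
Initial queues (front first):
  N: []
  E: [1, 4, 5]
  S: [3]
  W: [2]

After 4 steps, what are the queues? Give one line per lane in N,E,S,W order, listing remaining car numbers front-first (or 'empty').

Step 1 [NS]: N:empty,E:wait,S:car3-GO,W:wait | queues: N=0 E=3 S=0 W=1
Step 2 [NS]: N:empty,E:wait,S:empty,W:wait | queues: N=0 E=3 S=0 W=1
Step 3 [EW]: N:wait,E:car1-GO,S:wait,W:car2-GO | queues: N=0 E=2 S=0 W=0
Step 4 [EW]: N:wait,E:car4-GO,S:wait,W:empty | queues: N=0 E=1 S=0 W=0

N: empty
E: 5
S: empty
W: empty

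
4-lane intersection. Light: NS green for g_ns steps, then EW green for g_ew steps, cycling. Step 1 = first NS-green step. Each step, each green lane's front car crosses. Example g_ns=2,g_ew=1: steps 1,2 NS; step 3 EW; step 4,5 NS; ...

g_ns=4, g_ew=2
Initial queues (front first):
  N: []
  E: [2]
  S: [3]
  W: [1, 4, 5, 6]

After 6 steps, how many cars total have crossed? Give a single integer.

Answer: 4

Derivation:
Step 1 [NS]: N:empty,E:wait,S:car3-GO,W:wait | queues: N=0 E=1 S=0 W=4
Step 2 [NS]: N:empty,E:wait,S:empty,W:wait | queues: N=0 E=1 S=0 W=4
Step 3 [NS]: N:empty,E:wait,S:empty,W:wait | queues: N=0 E=1 S=0 W=4
Step 4 [NS]: N:empty,E:wait,S:empty,W:wait | queues: N=0 E=1 S=0 W=4
Step 5 [EW]: N:wait,E:car2-GO,S:wait,W:car1-GO | queues: N=0 E=0 S=0 W=3
Step 6 [EW]: N:wait,E:empty,S:wait,W:car4-GO | queues: N=0 E=0 S=0 W=2
Cars crossed by step 6: 4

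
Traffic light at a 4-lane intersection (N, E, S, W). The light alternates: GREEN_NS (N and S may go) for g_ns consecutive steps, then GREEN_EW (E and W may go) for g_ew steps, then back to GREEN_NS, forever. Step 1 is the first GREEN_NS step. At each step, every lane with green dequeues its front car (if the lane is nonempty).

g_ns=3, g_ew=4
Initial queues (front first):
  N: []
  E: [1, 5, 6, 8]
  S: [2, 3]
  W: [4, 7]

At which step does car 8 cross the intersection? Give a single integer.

Step 1 [NS]: N:empty,E:wait,S:car2-GO,W:wait | queues: N=0 E=4 S=1 W=2
Step 2 [NS]: N:empty,E:wait,S:car3-GO,W:wait | queues: N=0 E=4 S=0 W=2
Step 3 [NS]: N:empty,E:wait,S:empty,W:wait | queues: N=0 E=4 S=0 W=2
Step 4 [EW]: N:wait,E:car1-GO,S:wait,W:car4-GO | queues: N=0 E=3 S=0 W=1
Step 5 [EW]: N:wait,E:car5-GO,S:wait,W:car7-GO | queues: N=0 E=2 S=0 W=0
Step 6 [EW]: N:wait,E:car6-GO,S:wait,W:empty | queues: N=0 E=1 S=0 W=0
Step 7 [EW]: N:wait,E:car8-GO,S:wait,W:empty | queues: N=0 E=0 S=0 W=0
Car 8 crosses at step 7

7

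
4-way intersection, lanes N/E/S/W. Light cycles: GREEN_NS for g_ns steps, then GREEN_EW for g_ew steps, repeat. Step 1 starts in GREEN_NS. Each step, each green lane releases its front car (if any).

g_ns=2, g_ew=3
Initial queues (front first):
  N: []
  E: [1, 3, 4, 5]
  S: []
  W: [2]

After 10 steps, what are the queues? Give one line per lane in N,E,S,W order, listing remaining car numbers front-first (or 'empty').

Step 1 [NS]: N:empty,E:wait,S:empty,W:wait | queues: N=0 E=4 S=0 W=1
Step 2 [NS]: N:empty,E:wait,S:empty,W:wait | queues: N=0 E=4 S=0 W=1
Step 3 [EW]: N:wait,E:car1-GO,S:wait,W:car2-GO | queues: N=0 E=3 S=0 W=0
Step 4 [EW]: N:wait,E:car3-GO,S:wait,W:empty | queues: N=0 E=2 S=0 W=0
Step 5 [EW]: N:wait,E:car4-GO,S:wait,W:empty | queues: N=0 E=1 S=0 W=0
Step 6 [NS]: N:empty,E:wait,S:empty,W:wait | queues: N=0 E=1 S=0 W=0
Step 7 [NS]: N:empty,E:wait,S:empty,W:wait | queues: N=0 E=1 S=0 W=0
Step 8 [EW]: N:wait,E:car5-GO,S:wait,W:empty | queues: N=0 E=0 S=0 W=0

N: empty
E: empty
S: empty
W: empty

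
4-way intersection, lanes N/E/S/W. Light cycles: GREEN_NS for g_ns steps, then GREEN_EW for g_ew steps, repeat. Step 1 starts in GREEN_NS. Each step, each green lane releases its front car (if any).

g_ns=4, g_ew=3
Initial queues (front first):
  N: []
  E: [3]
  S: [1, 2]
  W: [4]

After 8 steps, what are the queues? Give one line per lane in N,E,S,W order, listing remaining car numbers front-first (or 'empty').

Step 1 [NS]: N:empty,E:wait,S:car1-GO,W:wait | queues: N=0 E=1 S=1 W=1
Step 2 [NS]: N:empty,E:wait,S:car2-GO,W:wait | queues: N=0 E=1 S=0 W=1
Step 3 [NS]: N:empty,E:wait,S:empty,W:wait | queues: N=0 E=1 S=0 W=1
Step 4 [NS]: N:empty,E:wait,S:empty,W:wait | queues: N=0 E=1 S=0 W=1
Step 5 [EW]: N:wait,E:car3-GO,S:wait,W:car4-GO | queues: N=0 E=0 S=0 W=0

N: empty
E: empty
S: empty
W: empty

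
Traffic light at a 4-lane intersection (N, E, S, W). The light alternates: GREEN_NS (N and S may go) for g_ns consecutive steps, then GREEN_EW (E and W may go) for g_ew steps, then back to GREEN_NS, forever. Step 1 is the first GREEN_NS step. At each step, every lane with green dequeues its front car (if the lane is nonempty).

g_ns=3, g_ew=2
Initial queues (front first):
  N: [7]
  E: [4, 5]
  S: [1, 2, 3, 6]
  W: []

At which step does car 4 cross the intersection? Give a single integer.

Step 1 [NS]: N:car7-GO,E:wait,S:car1-GO,W:wait | queues: N=0 E=2 S=3 W=0
Step 2 [NS]: N:empty,E:wait,S:car2-GO,W:wait | queues: N=0 E=2 S=2 W=0
Step 3 [NS]: N:empty,E:wait,S:car3-GO,W:wait | queues: N=0 E=2 S=1 W=0
Step 4 [EW]: N:wait,E:car4-GO,S:wait,W:empty | queues: N=0 E=1 S=1 W=0
Step 5 [EW]: N:wait,E:car5-GO,S:wait,W:empty | queues: N=0 E=0 S=1 W=0
Step 6 [NS]: N:empty,E:wait,S:car6-GO,W:wait | queues: N=0 E=0 S=0 W=0
Car 4 crosses at step 4

4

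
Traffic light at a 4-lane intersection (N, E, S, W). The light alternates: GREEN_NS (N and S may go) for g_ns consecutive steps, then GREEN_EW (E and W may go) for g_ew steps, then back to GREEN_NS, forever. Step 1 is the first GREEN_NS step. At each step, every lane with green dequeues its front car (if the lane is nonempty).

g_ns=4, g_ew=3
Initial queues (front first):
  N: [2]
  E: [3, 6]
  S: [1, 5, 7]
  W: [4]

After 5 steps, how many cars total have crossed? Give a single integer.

Step 1 [NS]: N:car2-GO,E:wait,S:car1-GO,W:wait | queues: N=0 E=2 S=2 W=1
Step 2 [NS]: N:empty,E:wait,S:car5-GO,W:wait | queues: N=0 E=2 S=1 W=1
Step 3 [NS]: N:empty,E:wait,S:car7-GO,W:wait | queues: N=0 E=2 S=0 W=1
Step 4 [NS]: N:empty,E:wait,S:empty,W:wait | queues: N=0 E=2 S=0 W=1
Step 5 [EW]: N:wait,E:car3-GO,S:wait,W:car4-GO | queues: N=0 E=1 S=0 W=0
Cars crossed by step 5: 6

Answer: 6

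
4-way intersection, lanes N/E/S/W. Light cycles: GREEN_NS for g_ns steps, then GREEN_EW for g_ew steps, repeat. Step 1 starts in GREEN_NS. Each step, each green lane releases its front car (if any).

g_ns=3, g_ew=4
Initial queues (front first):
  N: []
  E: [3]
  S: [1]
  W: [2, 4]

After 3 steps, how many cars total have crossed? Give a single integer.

Step 1 [NS]: N:empty,E:wait,S:car1-GO,W:wait | queues: N=0 E=1 S=0 W=2
Step 2 [NS]: N:empty,E:wait,S:empty,W:wait | queues: N=0 E=1 S=0 W=2
Step 3 [NS]: N:empty,E:wait,S:empty,W:wait | queues: N=0 E=1 S=0 W=2
Cars crossed by step 3: 1

Answer: 1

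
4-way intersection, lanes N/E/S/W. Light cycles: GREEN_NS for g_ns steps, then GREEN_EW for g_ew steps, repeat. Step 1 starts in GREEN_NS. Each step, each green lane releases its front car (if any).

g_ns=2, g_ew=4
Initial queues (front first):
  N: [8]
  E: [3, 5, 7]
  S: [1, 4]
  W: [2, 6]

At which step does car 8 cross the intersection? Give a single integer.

Step 1 [NS]: N:car8-GO,E:wait,S:car1-GO,W:wait | queues: N=0 E=3 S=1 W=2
Step 2 [NS]: N:empty,E:wait,S:car4-GO,W:wait | queues: N=0 E=3 S=0 W=2
Step 3 [EW]: N:wait,E:car3-GO,S:wait,W:car2-GO | queues: N=0 E=2 S=0 W=1
Step 4 [EW]: N:wait,E:car5-GO,S:wait,W:car6-GO | queues: N=0 E=1 S=0 W=0
Step 5 [EW]: N:wait,E:car7-GO,S:wait,W:empty | queues: N=0 E=0 S=0 W=0
Car 8 crosses at step 1

1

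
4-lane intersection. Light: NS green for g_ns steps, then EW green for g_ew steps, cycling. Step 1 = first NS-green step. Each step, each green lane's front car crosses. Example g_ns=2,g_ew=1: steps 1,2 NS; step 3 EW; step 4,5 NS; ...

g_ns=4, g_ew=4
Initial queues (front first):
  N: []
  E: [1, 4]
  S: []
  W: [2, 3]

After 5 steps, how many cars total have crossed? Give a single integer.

Answer: 2

Derivation:
Step 1 [NS]: N:empty,E:wait,S:empty,W:wait | queues: N=0 E=2 S=0 W=2
Step 2 [NS]: N:empty,E:wait,S:empty,W:wait | queues: N=0 E=2 S=0 W=2
Step 3 [NS]: N:empty,E:wait,S:empty,W:wait | queues: N=0 E=2 S=0 W=2
Step 4 [NS]: N:empty,E:wait,S:empty,W:wait | queues: N=0 E=2 S=0 W=2
Step 5 [EW]: N:wait,E:car1-GO,S:wait,W:car2-GO | queues: N=0 E=1 S=0 W=1
Cars crossed by step 5: 2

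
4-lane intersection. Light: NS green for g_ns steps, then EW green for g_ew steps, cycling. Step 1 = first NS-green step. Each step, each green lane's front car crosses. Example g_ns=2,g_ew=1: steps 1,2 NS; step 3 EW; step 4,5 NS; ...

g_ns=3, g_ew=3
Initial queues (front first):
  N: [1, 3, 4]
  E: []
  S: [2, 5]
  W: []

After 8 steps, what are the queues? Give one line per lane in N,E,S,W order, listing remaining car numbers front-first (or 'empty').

Step 1 [NS]: N:car1-GO,E:wait,S:car2-GO,W:wait | queues: N=2 E=0 S=1 W=0
Step 2 [NS]: N:car3-GO,E:wait,S:car5-GO,W:wait | queues: N=1 E=0 S=0 W=0
Step 3 [NS]: N:car4-GO,E:wait,S:empty,W:wait | queues: N=0 E=0 S=0 W=0

N: empty
E: empty
S: empty
W: empty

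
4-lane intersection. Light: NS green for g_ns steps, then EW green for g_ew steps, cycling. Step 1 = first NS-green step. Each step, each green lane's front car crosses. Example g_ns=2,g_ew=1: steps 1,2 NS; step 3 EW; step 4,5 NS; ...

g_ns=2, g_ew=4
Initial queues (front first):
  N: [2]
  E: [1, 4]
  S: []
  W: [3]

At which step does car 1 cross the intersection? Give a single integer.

Step 1 [NS]: N:car2-GO,E:wait,S:empty,W:wait | queues: N=0 E=2 S=0 W=1
Step 2 [NS]: N:empty,E:wait,S:empty,W:wait | queues: N=0 E=2 S=0 W=1
Step 3 [EW]: N:wait,E:car1-GO,S:wait,W:car3-GO | queues: N=0 E=1 S=0 W=0
Step 4 [EW]: N:wait,E:car4-GO,S:wait,W:empty | queues: N=0 E=0 S=0 W=0
Car 1 crosses at step 3

3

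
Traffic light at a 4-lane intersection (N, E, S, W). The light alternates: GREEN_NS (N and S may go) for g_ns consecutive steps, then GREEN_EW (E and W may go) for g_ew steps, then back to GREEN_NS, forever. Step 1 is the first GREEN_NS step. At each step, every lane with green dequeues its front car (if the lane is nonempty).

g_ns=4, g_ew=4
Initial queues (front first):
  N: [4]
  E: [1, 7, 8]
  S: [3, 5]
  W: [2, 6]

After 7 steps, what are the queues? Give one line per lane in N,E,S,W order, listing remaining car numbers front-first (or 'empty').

Step 1 [NS]: N:car4-GO,E:wait,S:car3-GO,W:wait | queues: N=0 E=3 S=1 W=2
Step 2 [NS]: N:empty,E:wait,S:car5-GO,W:wait | queues: N=0 E=3 S=0 W=2
Step 3 [NS]: N:empty,E:wait,S:empty,W:wait | queues: N=0 E=3 S=0 W=2
Step 4 [NS]: N:empty,E:wait,S:empty,W:wait | queues: N=0 E=3 S=0 W=2
Step 5 [EW]: N:wait,E:car1-GO,S:wait,W:car2-GO | queues: N=0 E=2 S=0 W=1
Step 6 [EW]: N:wait,E:car7-GO,S:wait,W:car6-GO | queues: N=0 E=1 S=0 W=0
Step 7 [EW]: N:wait,E:car8-GO,S:wait,W:empty | queues: N=0 E=0 S=0 W=0

N: empty
E: empty
S: empty
W: empty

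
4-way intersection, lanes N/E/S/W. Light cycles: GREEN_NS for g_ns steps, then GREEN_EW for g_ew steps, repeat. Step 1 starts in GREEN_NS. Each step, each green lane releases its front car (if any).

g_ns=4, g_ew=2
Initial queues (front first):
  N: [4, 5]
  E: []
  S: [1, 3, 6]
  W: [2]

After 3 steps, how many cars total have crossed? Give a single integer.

Step 1 [NS]: N:car4-GO,E:wait,S:car1-GO,W:wait | queues: N=1 E=0 S=2 W=1
Step 2 [NS]: N:car5-GO,E:wait,S:car3-GO,W:wait | queues: N=0 E=0 S=1 W=1
Step 3 [NS]: N:empty,E:wait,S:car6-GO,W:wait | queues: N=0 E=0 S=0 W=1
Cars crossed by step 3: 5

Answer: 5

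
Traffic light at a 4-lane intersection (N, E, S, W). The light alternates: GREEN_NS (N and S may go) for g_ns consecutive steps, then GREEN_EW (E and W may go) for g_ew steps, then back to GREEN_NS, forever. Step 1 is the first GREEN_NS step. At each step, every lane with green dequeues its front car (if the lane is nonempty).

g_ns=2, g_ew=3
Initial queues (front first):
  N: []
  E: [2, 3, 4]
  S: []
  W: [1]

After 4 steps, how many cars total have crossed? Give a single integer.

Step 1 [NS]: N:empty,E:wait,S:empty,W:wait | queues: N=0 E=3 S=0 W=1
Step 2 [NS]: N:empty,E:wait,S:empty,W:wait | queues: N=0 E=3 S=0 W=1
Step 3 [EW]: N:wait,E:car2-GO,S:wait,W:car1-GO | queues: N=0 E=2 S=0 W=0
Step 4 [EW]: N:wait,E:car3-GO,S:wait,W:empty | queues: N=0 E=1 S=0 W=0
Cars crossed by step 4: 3

Answer: 3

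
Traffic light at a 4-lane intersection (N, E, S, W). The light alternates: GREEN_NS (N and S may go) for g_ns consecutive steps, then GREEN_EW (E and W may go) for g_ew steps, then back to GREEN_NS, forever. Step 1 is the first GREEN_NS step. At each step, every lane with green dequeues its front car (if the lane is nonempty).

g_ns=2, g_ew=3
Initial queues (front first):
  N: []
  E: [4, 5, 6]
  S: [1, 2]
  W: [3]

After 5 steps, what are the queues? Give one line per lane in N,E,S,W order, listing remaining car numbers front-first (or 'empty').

Step 1 [NS]: N:empty,E:wait,S:car1-GO,W:wait | queues: N=0 E=3 S=1 W=1
Step 2 [NS]: N:empty,E:wait,S:car2-GO,W:wait | queues: N=0 E=3 S=0 W=1
Step 3 [EW]: N:wait,E:car4-GO,S:wait,W:car3-GO | queues: N=0 E=2 S=0 W=0
Step 4 [EW]: N:wait,E:car5-GO,S:wait,W:empty | queues: N=0 E=1 S=0 W=0
Step 5 [EW]: N:wait,E:car6-GO,S:wait,W:empty | queues: N=0 E=0 S=0 W=0

N: empty
E: empty
S: empty
W: empty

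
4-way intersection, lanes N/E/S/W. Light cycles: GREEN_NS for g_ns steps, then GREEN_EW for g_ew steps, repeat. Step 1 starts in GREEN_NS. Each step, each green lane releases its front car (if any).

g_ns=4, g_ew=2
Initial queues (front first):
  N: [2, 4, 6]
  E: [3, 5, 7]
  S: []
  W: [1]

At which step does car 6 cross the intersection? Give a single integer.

Step 1 [NS]: N:car2-GO,E:wait,S:empty,W:wait | queues: N=2 E=3 S=0 W=1
Step 2 [NS]: N:car4-GO,E:wait,S:empty,W:wait | queues: N=1 E=3 S=0 W=1
Step 3 [NS]: N:car6-GO,E:wait,S:empty,W:wait | queues: N=0 E=3 S=0 W=1
Step 4 [NS]: N:empty,E:wait,S:empty,W:wait | queues: N=0 E=3 S=0 W=1
Step 5 [EW]: N:wait,E:car3-GO,S:wait,W:car1-GO | queues: N=0 E=2 S=0 W=0
Step 6 [EW]: N:wait,E:car5-GO,S:wait,W:empty | queues: N=0 E=1 S=0 W=0
Step 7 [NS]: N:empty,E:wait,S:empty,W:wait | queues: N=0 E=1 S=0 W=0
Step 8 [NS]: N:empty,E:wait,S:empty,W:wait | queues: N=0 E=1 S=0 W=0
Step 9 [NS]: N:empty,E:wait,S:empty,W:wait | queues: N=0 E=1 S=0 W=0
Step 10 [NS]: N:empty,E:wait,S:empty,W:wait | queues: N=0 E=1 S=0 W=0
Step 11 [EW]: N:wait,E:car7-GO,S:wait,W:empty | queues: N=0 E=0 S=0 W=0
Car 6 crosses at step 3

3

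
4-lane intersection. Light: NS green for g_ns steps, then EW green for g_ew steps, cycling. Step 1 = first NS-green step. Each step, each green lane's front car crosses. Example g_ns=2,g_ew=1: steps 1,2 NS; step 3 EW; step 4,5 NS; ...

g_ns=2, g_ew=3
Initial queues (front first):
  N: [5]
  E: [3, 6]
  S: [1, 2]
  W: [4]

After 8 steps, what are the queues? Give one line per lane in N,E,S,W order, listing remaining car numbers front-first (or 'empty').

Step 1 [NS]: N:car5-GO,E:wait,S:car1-GO,W:wait | queues: N=0 E=2 S=1 W=1
Step 2 [NS]: N:empty,E:wait,S:car2-GO,W:wait | queues: N=0 E=2 S=0 W=1
Step 3 [EW]: N:wait,E:car3-GO,S:wait,W:car4-GO | queues: N=0 E=1 S=0 W=0
Step 4 [EW]: N:wait,E:car6-GO,S:wait,W:empty | queues: N=0 E=0 S=0 W=0

N: empty
E: empty
S: empty
W: empty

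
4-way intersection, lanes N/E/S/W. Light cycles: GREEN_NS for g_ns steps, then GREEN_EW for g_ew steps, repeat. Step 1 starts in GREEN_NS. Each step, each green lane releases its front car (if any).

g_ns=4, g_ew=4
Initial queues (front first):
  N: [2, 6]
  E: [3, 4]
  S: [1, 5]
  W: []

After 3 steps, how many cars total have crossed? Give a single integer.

Step 1 [NS]: N:car2-GO,E:wait,S:car1-GO,W:wait | queues: N=1 E=2 S=1 W=0
Step 2 [NS]: N:car6-GO,E:wait,S:car5-GO,W:wait | queues: N=0 E=2 S=0 W=0
Step 3 [NS]: N:empty,E:wait,S:empty,W:wait | queues: N=0 E=2 S=0 W=0
Cars crossed by step 3: 4

Answer: 4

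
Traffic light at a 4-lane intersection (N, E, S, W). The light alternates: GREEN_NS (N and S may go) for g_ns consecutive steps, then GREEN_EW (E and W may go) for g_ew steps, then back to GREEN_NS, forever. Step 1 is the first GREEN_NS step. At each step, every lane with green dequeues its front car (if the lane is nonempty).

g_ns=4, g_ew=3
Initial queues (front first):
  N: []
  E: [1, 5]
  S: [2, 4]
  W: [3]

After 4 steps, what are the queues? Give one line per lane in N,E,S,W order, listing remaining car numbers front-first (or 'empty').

Step 1 [NS]: N:empty,E:wait,S:car2-GO,W:wait | queues: N=0 E=2 S=1 W=1
Step 2 [NS]: N:empty,E:wait,S:car4-GO,W:wait | queues: N=0 E=2 S=0 W=1
Step 3 [NS]: N:empty,E:wait,S:empty,W:wait | queues: N=0 E=2 S=0 W=1
Step 4 [NS]: N:empty,E:wait,S:empty,W:wait | queues: N=0 E=2 S=0 W=1

N: empty
E: 1 5
S: empty
W: 3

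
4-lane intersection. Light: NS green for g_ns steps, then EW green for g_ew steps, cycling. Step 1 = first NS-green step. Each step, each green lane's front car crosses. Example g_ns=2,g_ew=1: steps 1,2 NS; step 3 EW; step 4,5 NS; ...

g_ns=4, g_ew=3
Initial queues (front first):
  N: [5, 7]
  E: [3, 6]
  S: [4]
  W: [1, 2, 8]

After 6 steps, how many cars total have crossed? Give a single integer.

Answer: 7

Derivation:
Step 1 [NS]: N:car5-GO,E:wait,S:car4-GO,W:wait | queues: N=1 E=2 S=0 W=3
Step 2 [NS]: N:car7-GO,E:wait,S:empty,W:wait | queues: N=0 E=2 S=0 W=3
Step 3 [NS]: N:empty,E:wait,S:empty,W:wait | queues: N=0 E=2 S=0 W=3
Step 4 [NS]: N:empty,E:wait,S:empty,W:wait | queues: N=0 E=2 S=0 W=3
Step 5 [EW]: N:wait,E:car3-GO,S:wait,W:car1-GO | queues: N=0 E=1 S=0 W=2
Step 6 [EW]: N:wait,E:car6-GO,S:wait,W:car2-GO | queues: N=0 E=0 S=0 W=1
Cars crossed by step 6: 7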